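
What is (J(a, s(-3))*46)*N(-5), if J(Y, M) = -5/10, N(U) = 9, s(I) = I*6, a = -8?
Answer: -207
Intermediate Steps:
s(I) = 6*I
J(Y, M) = -1/2 (J(Y, M) = -5*1/10 = -1/2)
(J(a, s(-3))*46)*N(-5) = -1/2*46*9 = -23*9 = -207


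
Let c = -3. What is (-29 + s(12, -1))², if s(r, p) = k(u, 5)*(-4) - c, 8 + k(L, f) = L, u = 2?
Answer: 4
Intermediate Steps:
k(L, f) = -8 + L
s(r, p) = 27 (s(r, p) = (-8 + 2)*(-4) - 1*(-3) = -6*(-4) + 3 = 24 + 3 = 27)
(-29 + s(12, -1))² = (-29 + 27)² = (-2)² = 4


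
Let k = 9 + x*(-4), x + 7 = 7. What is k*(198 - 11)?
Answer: 1683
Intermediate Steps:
x = 0 (x = -7 + 7 = 0)
k = 9 (k = 9 + 0*(-4) = 9 + 0 = 9)
k*(198 - 11) = 9*(198 - 11) = 9*187 = 1683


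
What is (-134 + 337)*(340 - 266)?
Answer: 15022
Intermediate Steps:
(-134 + 337)*(340 - 266) = 203*74 = 15022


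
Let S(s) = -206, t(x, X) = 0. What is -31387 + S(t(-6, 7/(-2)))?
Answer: -31593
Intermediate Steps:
-31387 + S(t(-6, 7/(-2))) = -31387 - 206 = -31593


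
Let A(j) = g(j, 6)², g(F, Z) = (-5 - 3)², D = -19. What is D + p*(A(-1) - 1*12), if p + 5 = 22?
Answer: 69409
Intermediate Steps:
g(F, Z) = 64 (g(F, Z) = (-8)² = 64)
p = 17 (p = -5 + 22 = 17)
A(j) = 4096 (A(j) = 64² = 4096)
D + p*(A(-1) - 1*12) = -19 + 17*(4096 - 1*12) = -19 + 17*(4096 - 12) = -19 + 17*4084 = -19 + 69428 = 69409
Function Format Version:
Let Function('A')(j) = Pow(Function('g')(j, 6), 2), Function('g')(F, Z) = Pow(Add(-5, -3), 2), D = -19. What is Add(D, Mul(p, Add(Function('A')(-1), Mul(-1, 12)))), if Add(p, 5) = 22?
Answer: 69409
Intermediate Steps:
Function('g')(F, Z) = 64 (Function('g')(F, Z) = Pow(-8, 2) = 64)
p = 17 (p = Add(-5, 22) = 17)
Function('A')(j) = 4096 (Function('A')(j) = Pow(64, 2) = 4096)
Add(D, Mul(p, Add(Function('A')(-1), Mul(-1, 12)))) = Add(-19, Mul(17, Add(4096, Mul(-1, 12)))) = Add(-19, Mul(17, Add(4096, -12))) = Add(-19, Mul(17, 4084)) = Add(-19, 69428) = 69409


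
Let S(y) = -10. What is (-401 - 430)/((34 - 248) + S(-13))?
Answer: 831/224 ≈ 3.7098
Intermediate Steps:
(-401 - 430)/((34 - 248) + S(-13)) = (-401 - 430)/((34 - 248) - 10) = -831/(-214 - 10) = -831/(-224) = -831*(-1/224) = 831/224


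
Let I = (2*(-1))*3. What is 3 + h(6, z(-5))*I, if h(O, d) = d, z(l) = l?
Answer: 33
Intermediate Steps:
I = -6 (I = -2*3 = -6)
3 + h(6, z(-5))*I = 3 - 5*(-6) = 3 + 30 = 33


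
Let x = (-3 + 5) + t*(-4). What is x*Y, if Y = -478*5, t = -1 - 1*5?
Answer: -62140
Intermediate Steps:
t = -6 (t = -1 - 5 = -6)
Y = -2390
x = 26 (x = (-3 + 5) - 6*(-4) = 2 + 24 = 26)
x*Y = 26*(-2390) = -62140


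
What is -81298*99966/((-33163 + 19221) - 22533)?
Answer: 8127035868/36475 ≈ 2.2281e+5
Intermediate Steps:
-81298*99966/((-33163 + 19221) - 22533) = -81298*99966/(-13942 - 22533) = -81298/((-36475*1/99966)) = -81298/(-36475/99966) = -81298*(-99966/36475) = 8127035868/36475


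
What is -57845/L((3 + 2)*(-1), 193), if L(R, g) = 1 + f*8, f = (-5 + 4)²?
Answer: -57845/9 ≈ -6427.2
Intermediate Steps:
f = 1 (f = (-1)² = 1)
L(R, g) = 9 (L(R, g) = 1 + 1*8 = 1 + 8 = 9)
-57845/L((3 + 2)*(-1), 193) = -57845/9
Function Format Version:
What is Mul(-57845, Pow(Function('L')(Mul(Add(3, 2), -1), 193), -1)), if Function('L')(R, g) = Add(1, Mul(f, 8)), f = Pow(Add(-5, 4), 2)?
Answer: Rational(-57845, 9) ≈ -6427.2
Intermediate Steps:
f = 1 (f = Pow(-1, 2) = 1)
Function('L')(R, g) = 9 (Function('L')(R, g) = Add(1, Mul(1, 8)) = Add(1, 8) = 9)
Mul(-57845, Pow(Function('L')(Mul(Add(3, 2), -1), 193), -1)) = Mul(-57845, Pow(9, -1)) = Mul(-57845, Rational(1, 9)) = Rational(-57845, 9)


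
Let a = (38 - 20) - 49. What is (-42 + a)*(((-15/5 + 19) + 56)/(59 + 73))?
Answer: -438/11 ≈ -39.818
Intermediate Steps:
a = -31 (a = 18 - 49 = -31)
(-42 + a)*(((-15/5 + 19) + 56)/(59 + 73)) = (-42 - 31)*(((-15/5 + 19) + 56)/(59 + 73)) = -73*((-15*⅕ + 19) + 56)/132 = -73*((-3 + 19) + 56)/132 = -73*(16 + 56)/132 = -5256/132 = -73*6/11 = -438/11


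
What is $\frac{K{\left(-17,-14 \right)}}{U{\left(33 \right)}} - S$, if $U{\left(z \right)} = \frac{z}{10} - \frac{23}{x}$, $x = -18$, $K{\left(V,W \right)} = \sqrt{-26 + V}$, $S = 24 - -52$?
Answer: $-76 + \frac{45 i \sqrt{43}}{206} \approx -76.0 + 1.4324 i$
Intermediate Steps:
$S = 76$ ($S = 24 + 52 = 76$)
$U{\left(z \right)} = \frac{23}{18} + \frac{z}{10}$ ($U{\left(z \right)} = \frac{z}{10} - \frac{23}{-18} = z \frac{1}{10} - - \frac{23}{18} = \frac{z}{10} + \frac{23}{18} = \frac{23}{18} + \frac{z}{10}$)
$\frac{K{\left(-17,-14 \right)}}{U{\left(33 \right)}} - S = \frac{\sqrt{-26 - 17}}{\frac{23}{18} + \frac{1}{10} \cdot 33} - 76 = \frac{\sqrt{-43}}{\frac{23}{18} + \frac{33}{10}} - 76 = \frac{i \sqrt{43}}{\frac{206}{45}} - 76 = i \sqrt{43} \cdot \frac{45}{206} - 76 = \frac{45 i \sqrt{43}}{206} - 76 = -76 + \frac{45 i \sqrt{43}}{206}$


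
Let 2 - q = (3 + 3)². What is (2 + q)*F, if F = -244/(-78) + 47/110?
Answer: -244048/2145 ≈ -113.78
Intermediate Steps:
F = 15253/4290 (F = -244*(-1/78) + 47*(1/110) = 122/39 + 47/110 = 15253/4290 ≈ 3.5555)
q = -34 (q = 2 - (3 + 3)² = 2 - 1*6² = 2 - 1*36 = 2 - 36 = -34)
(2 + q)*F = (2 - 34)*(15253/4290) = -32*15253/4290 = -244048/2145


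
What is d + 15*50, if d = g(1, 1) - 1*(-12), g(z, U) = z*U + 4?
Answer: 767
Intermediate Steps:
g(z, U) = 4 + U*z (g(z, U) = U*z + 4 = 4 + U*z)
d = 17 (d = (4 + 1*1) - 1*(-12) = (4 + 1) + 12 = 5 + 12 = 17)
d + 15*50 = 17 + 15*50 = 17 + 750 = 767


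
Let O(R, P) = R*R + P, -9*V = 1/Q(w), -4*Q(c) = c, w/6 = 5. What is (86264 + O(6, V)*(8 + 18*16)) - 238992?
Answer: -19179128/135 ≈ -1.4207e+5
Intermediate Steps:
w = 30 (w = 6*5 = 30)
Q(c) = -c/4
V = 2/135 (V = -1/(9*((-¼*30))) = -1/(9*(-15/2)) = -⅑*(-2/15) = 2/135 ≈ 0.014815)
O(R, P) = P + R² (O(R, P) = R² + P = P + R²)
(86264 + O(6, V)*(8 + 18*16)) - 238992 = (86264 + (2/135 + 6²)*(8 + 18*16)) - 238992 = (86264 + (2/135 + 36)*(8 + 288)) - 238992 = (86264 + (4862/135)*296) - 238992 = (86264 + 1439152/135) - 238992 = 13084792/135 - 238992 = -19179128/135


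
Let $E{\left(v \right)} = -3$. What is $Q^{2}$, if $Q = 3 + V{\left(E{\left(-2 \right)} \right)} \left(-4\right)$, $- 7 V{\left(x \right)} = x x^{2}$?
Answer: $\frac{7569}{49} \approx 154.47$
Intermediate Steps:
$V{\left(x \right)} = - \frac{x^{3}}{7}$ ($V{\left(x \right)} = - \frac{x x^{2}}{7} = - \frac{x^{3}}{7}$)
$Q = - \frac{87}{7}$ ($Q = 3 + - \frac{\left(-3\right)^{3}}{7} \left(-4\right) = 3 + \left(- \frac{1}{7}\right) \left(-27\right) \left(-4\right) = 3 + \frac{27}{7} \left(-4\right) = 3 - \frac{108}{7} = - \frac{87}{7} \approx -12.429$)
$Q^{2} = \left(- \frac{87}{7}\right)^{2} = \frac{7569}{49}$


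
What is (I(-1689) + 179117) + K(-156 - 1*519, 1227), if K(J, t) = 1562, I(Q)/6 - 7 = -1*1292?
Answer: 172969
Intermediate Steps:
I(Q) = -7710 (I(Q) = 42 + 6*(-1*1292) = 42 + 6*(-1292) = 42 - 7752 = -7710)
(I(-1689) + 179117) + K(-156 - 1*519, 1227) = (-7710 + 179117) + 1562 = 171407 + 1562 = 172969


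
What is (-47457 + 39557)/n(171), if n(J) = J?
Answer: -7900/171 ≈ -46.199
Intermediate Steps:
(-47457 + 39557)/n(171) = (-47457 + 39557)/171 = -7900*1/171 = -7900/171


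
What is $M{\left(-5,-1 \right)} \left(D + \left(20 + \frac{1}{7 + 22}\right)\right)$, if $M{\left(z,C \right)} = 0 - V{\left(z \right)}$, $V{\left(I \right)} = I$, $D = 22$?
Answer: $\frac{6095}{29} \approx 210.17$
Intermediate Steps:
$M{\left(z,C \right)} = - z$ ($M{\left(z,C \right)} = 0 - z = - z$)
$M{\left(-5,-1 \right)} \left(D + \left(20 + \frac{1}{7 + 22}\right)\right) = \left(-1\right) \left(-5\right) \left(22 + \left(20 + \frac{1}{7 + 22}\right)\right) = 5 \left(22 + \left(20 + \frac{1}{29}\right)\right) = 5 \left(22 + \frac{581}{29}\right) = 5 \cdot \frac{1219}{29} = \frac{6095}{29}$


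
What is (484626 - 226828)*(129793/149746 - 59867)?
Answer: -1155542668468111/74873 ≈ -1.5433e+10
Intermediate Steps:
(484626 - 226828)*(129793/149746 - 59867) = 257798*(129793*(1/149746) - 59867) = 257798*(129793/149746 - 59867) = 257798*(-8964713989/149746) = -1155542668468111/74873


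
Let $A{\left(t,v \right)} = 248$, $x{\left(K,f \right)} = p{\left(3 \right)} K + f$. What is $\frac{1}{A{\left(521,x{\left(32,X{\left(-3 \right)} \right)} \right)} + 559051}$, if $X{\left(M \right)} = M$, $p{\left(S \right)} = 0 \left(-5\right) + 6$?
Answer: $\frac{1}{559299} \approx 1.788 \cdot 10^{-6}$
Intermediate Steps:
$p{\left(S \right)} = 6$ ($p{\left(S \right)} = 0 + 6 = 6$)
$x{\left(K,f \right)} = f + 6 K$ ($x{\left(K,f \right)} = 6 K + f = f + 6 K$)
$\frac{1}{A{\left(521,x{\left(32,X{\left(-3 \right)} \right)} \right)} + 559051} = \frac{1}{248 + 559051} = \frac{1}{559299}$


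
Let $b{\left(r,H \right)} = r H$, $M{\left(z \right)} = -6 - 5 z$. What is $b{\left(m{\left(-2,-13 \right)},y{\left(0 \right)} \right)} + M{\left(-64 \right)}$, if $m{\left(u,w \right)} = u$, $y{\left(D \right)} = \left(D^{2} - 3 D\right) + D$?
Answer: $314$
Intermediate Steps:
$y{\left(D \right)} = D^{2} - 2 D$
$b{\left(r,H \right)} = H r$
$b{\left(m{\left(-2,-13 \right)},y{\left(0 \right)} \right)} + M{\left(-64 \right)} = 0 \left(-2 + 0\right) \left(-2\right) - -314 = 0 \left(-2\right) \left(-2\right) + \left(-6 + 320\right) = 0 \left(-2\right) + 314 = 0 + 314 = 314$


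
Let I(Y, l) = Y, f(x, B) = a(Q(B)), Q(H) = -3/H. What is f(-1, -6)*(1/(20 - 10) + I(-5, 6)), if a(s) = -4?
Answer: 98/5 ≈ 19.600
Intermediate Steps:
f(x, B) = -4
f(-1, -6)*(1/(20 - 10) + I(-5, 6)) = -4*(1/(20 - 10) - 5) = -4*(1/10 - 5) = -4*(⅒ - 5) = -4*(-49/10) = 98/5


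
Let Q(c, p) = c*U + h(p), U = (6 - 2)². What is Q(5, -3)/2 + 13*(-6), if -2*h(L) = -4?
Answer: -37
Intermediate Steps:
h(L) = 2 (h(L) = -½*(-4) = 2)
U = 16 (U = 4² = 16)
Q(c, p) = 2 + 16*c (Q(c, p) = c*16 + 2 = 16*c + 2 = 2 + 16*c)
Q(5, -3)/2 + 13*(-6) = (2 + 16*5)/2 + 13*(-6) = (2 + 80)*(½) - 78 = 82*(½) - 78 = 41 - 78 = -37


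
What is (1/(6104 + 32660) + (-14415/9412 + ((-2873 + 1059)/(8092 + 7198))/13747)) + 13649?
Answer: 2973276904205682559/217862888824295 ≈ 13647.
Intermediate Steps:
(1/(6104 + 32660) + (-14415/9412 + ((-2873 + 1059)/(8092 + 7198))/13747)) + 13649 = (1/38764 + (-14415*1/9412 - 1814/15290*(1/13747))) + 13649 = (1/38764 + (-14415/9412 - 1814*1/15290*(1/13747))) + 13649 = (1/38764 + (-14415/9412 - 907/7645*1/13747)) + 13649 = (1/38764 + (-14415/9412 - 907/105095815)) + 13649 = (1/38764 - 1514964709909/989161810780) + 13649 = -333665357119896/217862888824295 + 13649 = 2973276904205682559/217862888824295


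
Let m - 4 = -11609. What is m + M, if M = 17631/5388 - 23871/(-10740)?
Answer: -4661319123/401855 ≈ -11600.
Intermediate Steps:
m = -11605 (m = 4 - 11609 = -11605)
M = 2208152/401855 (M = 17631*(1/5388) - 23871*(-1/10740) = 5877/1796 + 7957/3580 = 2208152/401855 ≈ 5.4949)
m + M = -11605 + 2208152/401855 = -4661319123/401855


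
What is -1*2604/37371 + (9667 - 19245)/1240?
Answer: -60194733/7723340 ≈ -7.7939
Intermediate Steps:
-1*2604/37371 + (9667 - 19245)/1240 = -2604*1/37371 - 9578*1/1240 = -868/12457 - 4789/620 = -60194733/7723340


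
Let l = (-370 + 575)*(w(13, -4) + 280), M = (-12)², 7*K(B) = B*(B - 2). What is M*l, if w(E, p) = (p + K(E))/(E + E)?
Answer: 753867000/91 ≈ 8.2843e+6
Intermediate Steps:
K(B) = B*(-2 + B)/7 (K(B) = (B*(B - 2))/7 = (B*(-2 + B))/7 = B*(-2 + B)/7)
w(E, p) = (p + E*(-2 + E)/7)/(2*E) (w(E, p) = (p + E*(-2 + E)/7)/(E + E) = (p + E*(-2 + E)/7)/((2*E)) = (p + E*(-2 + E)/7)*(1/(2*E)) = (p + E*(-2 + E)/7)/(2*E))
M = 144
l = 10470375/182 (l = (-370 + 575)*((1/14)*(7*(-4) + 13*(-2 + 13))/13 + 280) = 205*((1/14)*(1/13)*(-28 + 13*11) + 280) = 205*((1/14)*(1/13)*(-28 + 143) + 280) = 205*((1/14)*(1/13)*115 + 280) = 205*(115/182 + 280) = 205*(51075/182) = 10470375/182 ≈ 57530.)
M*l = 144*(10470375/182) = 753867000/91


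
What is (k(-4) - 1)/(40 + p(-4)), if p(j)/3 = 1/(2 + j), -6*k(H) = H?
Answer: -2/231 ≈ -0.0086580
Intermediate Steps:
k(H) = -H/6
p(j) = 3/(2 + j)
(k(-4) - 1)/(40 + p(-4)) = (-1/6*(-4) - 1)/(40 + 3/(2 - 4)) = (2/3 - 1)/(40 + 3/(-2)) = -1/3/(40 + 3*(-1/2)) = -1/3/(40 - 3/2) = -1/3/(77/2) = (2/77)*(-1/3) = -2/231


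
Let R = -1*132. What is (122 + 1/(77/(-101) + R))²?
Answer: 2675831825209/179801281 ≈ 14882.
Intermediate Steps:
R = -132
(122 + 1/(77/(-101) + R))² = (122 + 1/(77/(-101) - 132))² = (122 + 1/(77*(-1/101) - 132))² = (122 + 1/(-77/101 - 132))² = (122 + 1/(-13409/101))² = (122 - 101/13409)² = (1635797/13409)² = 2675831825209/179801281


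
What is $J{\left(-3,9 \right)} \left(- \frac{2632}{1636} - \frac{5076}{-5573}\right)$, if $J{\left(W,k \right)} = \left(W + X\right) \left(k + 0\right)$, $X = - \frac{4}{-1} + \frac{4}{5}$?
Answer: $- \frac{25773390}{2279357} \approx -11.307$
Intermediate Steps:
$X = \frac{24}{5}$ ($X = \left(-4\right) \left(-1\right) + 4 \cdot \frac{1}{5} = 4 + \frac{4}{5} = \frac{24}{5} \approx 4.8$)
$J{\left(W,k \right)} = k \left(\frac{24}{5} + W\right)$ ($J{\left(W,k \right)} = \left(W + \frac{24}{5}\right) \left(k + 0\right) = \left(\frac{24}{5} + W\right) k = k \left(\frac{24}{5} + W\right)$)
$J{\left(-3,9 \right)} \left(- \frac{2632}{1636} - \frac{5076}{-5573}\right) = \frac{1}{5} \cdot 9 \left(24 + 5 \left(-3\right)\right) \left(- \frac{2632}{1636} - \frac{5076}{-5573}\right) = \frac{1}{5} \cdot 9 \left(24 - 15\right) \left(\left(-2632\right) \frac{1}{1636} - - \frac{5076}{5573}\right) = \frac{1}{5} \cdot 9 \cdot 9 \left(- \frac{658}{409} + \frac{5076}{5573}\right) = \frac{81}{5} \left(- \frac{1590950}{2279357}\right) = - \frac{25773390}{2279357}$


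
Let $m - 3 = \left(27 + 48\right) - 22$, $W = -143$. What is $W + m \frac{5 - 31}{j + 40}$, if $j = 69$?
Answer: $- \frac{17043}{109} \approx -156.36$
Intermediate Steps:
$m = 56$ ($m = 3 + \left(\left(27 + 48\right) - 22\right) = 3 + \left(75 - 22\right) = 3 + 53 = 56$)
$W + m \frac{5 - 31}{j + 40} = -143 + 56 \frac{5 - 31}{69 + 40} = -143 + 56 \left(- \frac{26}{109}\right) = -143 - \frac{1456}{109} = - \frac{17043}{109}$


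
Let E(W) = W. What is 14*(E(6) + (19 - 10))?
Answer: 210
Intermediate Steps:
14*(E(6) + (19 - 10)) = 14*(6 + (19 - 10)) = 14*(6 + 9) = 14*15 = 210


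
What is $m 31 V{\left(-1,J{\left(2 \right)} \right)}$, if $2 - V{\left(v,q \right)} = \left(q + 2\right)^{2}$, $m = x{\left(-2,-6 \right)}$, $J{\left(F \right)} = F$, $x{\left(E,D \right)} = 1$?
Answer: $-434$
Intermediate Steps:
$m = 1$
$V{\left(v,q \right)} = 2 - \left(2 + q\right)^{2}$ ($V{\left(v,q \right)} = 2 - \left(q + 2\right)^{2} = 2 - \left(2 + q\right)^{2}$)
$m 31 V{\left(-1,J{\left(2 \right)} \right)} = 1 \cdot 31 \left(2 - \left(2 + 2\right)^{2}\right) = 31 \left(2 - 4^{2}\right) = 31 \left(2 - 16\right) = 31 \left(-14\right) = -434$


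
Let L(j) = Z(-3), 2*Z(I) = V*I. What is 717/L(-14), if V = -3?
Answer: 478/3 ≈ 159.33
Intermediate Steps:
Z(I) = -3*I/2 (Z(I) = (-3*I)/2 = -3*I/2)
L(j) = 9/2 (L(j) = -3/2*(-3) = 9/2)
717/L(-14) = 717/(9/2) = 717*(2/9) = 478/3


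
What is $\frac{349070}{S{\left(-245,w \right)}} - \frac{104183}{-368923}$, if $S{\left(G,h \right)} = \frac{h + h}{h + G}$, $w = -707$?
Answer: $\frac{8757047231963}{37261223} \approx 2.3502 \cdot 10^{5}$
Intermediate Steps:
$S{\left(G,h \right)} = \frac{2 h}{G + h}$
$\frac{349070}{S{\left(-245,w \right)}} - \frac{104183}{-368923} = \frac{349070}{2 \left(-707\right) \frac{1}{-245 - 707}} - \frac{104183}{-368923} = \frac{349070}{2 \left(-707\right) \frac{1}{-952}} - - \frac{104183}{368923} = \frac{349070}{2 \left(-707\right) \left(- \frac{1}{952}\right)} + \frac{104183}{368923} = \frac{349070}{\frac{101}{68}} + \frac{104183}{368923} = 349070 \cdot \frac{68}{101} + \frac{104183}{368923} = \frac{23736760}{101} + \frac{104183}{368923} = \frac{8757047231963}{37261223}$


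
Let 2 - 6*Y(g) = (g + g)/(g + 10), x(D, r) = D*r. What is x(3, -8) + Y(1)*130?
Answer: 508/33 ≈ 15.394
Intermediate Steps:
Y(g) = ⅓ - g/(3*(10 + g)) (Y(g) = ⅓ - (g + g)/(6*(g + 10)) = ⅓ - 2*g/(6*(10 + g)) = ⅓ - g/(3*(10 + g)))
x(3, -8) + Y(1)*130 = 3*(-8) + (10/(3*(10 + 1)))*130 = -24 + ((10/3)/11)*130 = -24 + ((10/3)*(1/11))*130 = -24 + (10/33)*130 = -24 + 1300/33 = 508/33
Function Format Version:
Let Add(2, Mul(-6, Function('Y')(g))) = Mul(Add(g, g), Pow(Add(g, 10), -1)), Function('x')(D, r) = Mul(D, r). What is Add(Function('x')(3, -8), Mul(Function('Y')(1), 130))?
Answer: Rational(508, 33) ≈ 15.394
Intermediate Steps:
Function('Y')(g) = Add(Rational(1, 3), Mul(Rational(-1, 3), g, Pow(Add(10, g), -1))) (Function('Y')(g) = Add(Rational(1, 3), Mul(Rational(-1, 6), Mul(Add(g, g), Pow(Add(g, 10), -1)))) = Add(Rational(1, 3), Mul(Rational(-1, 6), Mul(Mul(2, g), Pow(Add(10, g), -1)))) = Add(Rational(1, 3), Mul(Rational(-1, 6), Mul(2, g, Pow(Add(10, g), -1)))) = Add(Rational(1, 3), Mul(Rational(-1, 3), g, Pow(Add(10, g), -1))))
Add(Function('x')(3, -8), Mul(Function('Y')(1), 130)) = Add(Mul(3, -8), Mul(Mul(Rational(10, 3), Pow(Add(10, 1), -1)), 130)) = Add(-24, Mul(Mul(Rational(10, 3), Pow(11, -1)), 130)) = Add(-24, Mul(Mul(Rational(10, 3), Rational(1, 11)), 130)) = Add(-24, Mul(Rational(10, 33), 130)) = Add(-24, Rational(1300, 33)) = Rational(508, 33)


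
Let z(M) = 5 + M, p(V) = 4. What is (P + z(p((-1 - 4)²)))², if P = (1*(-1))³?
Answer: 64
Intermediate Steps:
P = -1 (P = (-1)³ = -1)
(P + z(p((-1 - 4)²)))² = (-1 + (5 + 4))² = (-1 + 9)² = 8² = 64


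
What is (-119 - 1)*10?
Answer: -1200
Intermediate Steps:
(-119 - 1)*10 = -120*10 = -1200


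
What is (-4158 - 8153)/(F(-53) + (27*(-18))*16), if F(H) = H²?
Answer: 12311/4967 ≈ 2.4786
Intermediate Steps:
(-4158 - 8153)/(F(-53) + (27*(-18))*16) = (-4158 - 8153)/((-53)² + (27*(-18))*16) = -12311/(2809 - 486*16) = -12311/(2809 - 7776) = -12311/(-4967) = -12311*(-1/4967) = 12311/4967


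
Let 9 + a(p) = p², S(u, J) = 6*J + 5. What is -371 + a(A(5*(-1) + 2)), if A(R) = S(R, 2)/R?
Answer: -3131/9 ≈ -347.89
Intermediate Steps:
S(u, J) = 5 + 6*J
A(R) = 17/R (A(R) = (5 + 6*2)/R = (5 + 12)/R = 17/R)
a(p) = -9 + p²
-371 + a(A(5*(-1) + 2)) = -371 + (-9 + (17/(5*(-1) + 2))²) = -371 + (-9 + (17/(-5 + 2))²) = -371 + (-9 + (17/(-3))²) = -371 + (-9 + (17*(-⅓))²) = -371 + (-9 + (-17/3)²) = -371 + (-9 + 289/9) = -371 + 208/9 = -3131/9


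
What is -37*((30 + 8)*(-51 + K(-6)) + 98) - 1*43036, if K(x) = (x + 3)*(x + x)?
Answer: -25572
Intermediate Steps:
K(x) = 2*x*(3 + x) (K(x) = (3 + x)*(2*x) = 2*x*(3 + x))
-37*((30 + 8)*(-51 + K(-6)) + 98) - 1*43036 = -37*((30 + 8)*(-51 + 2*(-6)*(3 - 6)) + 98) - 1*43036 = -37*(38*(-51 + 2*(-6)*(-3)) + 98) - 43036 = -37*(38*(-51 + 36) + 98) - 43036 = -37*(38*(-15) + 98) - 43036 = -37*(-570 + 98) - 43036 = -37*(-472) - 43036 = 17464 - 43036 = -25572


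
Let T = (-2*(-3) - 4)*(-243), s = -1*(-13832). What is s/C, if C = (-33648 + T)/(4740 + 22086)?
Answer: -61842872/5689 ≈ -10871.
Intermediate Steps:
s = 13832
T = -486 (T = (6 - 4)*(-243) = 2*(-243) = -486)
C = -5689/4471 (C = (-33648 - 486)/(4740 + 22086) = -34134/26826 = -34134*1/26826 = -5689/4471 ≈ -1.2724)
s/C = 13832/(-5689/4471) = 13832*(-4471/5689) = -61842872/5689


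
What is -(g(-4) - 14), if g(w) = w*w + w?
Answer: 2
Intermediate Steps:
g(w) = w + w**2 (g(w) = w**2 + w = w + w**2)
-(g(-4) - 14) = -(-4*(1 - 4) - 14) = -(-4*(-3) - 14) = -(12 - 14) = -1*(-2) = 2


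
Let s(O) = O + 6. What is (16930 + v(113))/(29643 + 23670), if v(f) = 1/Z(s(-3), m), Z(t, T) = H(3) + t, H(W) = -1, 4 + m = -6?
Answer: 11287/35542 ≈ 0.31757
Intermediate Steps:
m = -10 (m = -4 - 6 = -10)
s(O) = 6 + O
Z(t, T) = -1 + t
v(f) = ½ (v(f) = 1/(-1 + (6 - 3)) = 1/(-1 + 3) = 1/2 = ½)
(16930 + v(113))/(29643 + 23670) = (16930 + ½)/(29643 + 23670) = (33861/2)/53313 = (33861/2)*(1/53313) = 11287/35542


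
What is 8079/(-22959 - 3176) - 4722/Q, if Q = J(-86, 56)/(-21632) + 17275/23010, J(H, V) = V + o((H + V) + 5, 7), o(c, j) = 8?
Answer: -3691728195261/584613815 ≈ -6314.8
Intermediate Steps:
J(H, V) = 8 + V (J(H, V) = V + 8 = 8 + V)
Q = 22369/29913 (Q = (8 + 56)/(-21632) + 17275/23010 = 64*(-1/21632) + 17275*(1/23010) = -1/338 + 3455/4602 = 22369/29913 ≈ 0.74780)
8079/(-22959 - 3176) - 4722/Q = 8079/(-22959 - 3176) - 4722/22369/29913 = 8079/(-26135) - 4722*29913/22369 = 8079*(-1/26135) - 141249186/22369 = -8079/26135 - 141249186/22369 = -3691728195261/584613815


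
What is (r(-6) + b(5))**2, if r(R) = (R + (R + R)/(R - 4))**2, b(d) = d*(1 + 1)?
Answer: 682276/625 ≈ 1091.6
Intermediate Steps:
b(d) = 2*d (b(d) = d*2 = 2*d)
r(R) = (R + 2*R/(-4 + R))**2 (r(R) = (R + (2*R)/(-4 + R))**2 = (R + 2*R/(-4 + R))**2)
(r(-6) + b(5))**2 = ((-6)**2*(-2 - 6)**2/(-4 - 6)**2 + 2*5)**2 = (36*(-8)**2/(-10)**2 + 10)**2 = (36*(1/100)*64 + 10)**2 = (576/25 + 10)**2 = (826/25)**2 = 682276/625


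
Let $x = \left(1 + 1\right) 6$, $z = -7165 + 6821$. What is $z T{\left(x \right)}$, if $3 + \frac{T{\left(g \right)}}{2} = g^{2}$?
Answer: $-97008$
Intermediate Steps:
$z = -344$
$x = 12$ ($x = 2 \cdot 6 = 12$)
$T{\left(g \right)} = -6 + 2 g^{2}$
$z T{\left(x \right)} = - 344 \left(-6 + 2 \cdot 12^{2}\right) = - 344 \left(-6 + 2 \cdot 144\right) = - 344 \left(-6 + 288\right) = \left(-344\right) 282 = -97008$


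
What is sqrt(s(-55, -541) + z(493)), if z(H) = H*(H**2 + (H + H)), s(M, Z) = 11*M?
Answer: 5*sqrt(4812346) ≈ 10969.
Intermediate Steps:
z(H) = H*(H**2 + 2*H)
sqrt(s(-55, -541) + z(493)) = sqrt(11*(-55) + 493**2*(2 + 493)) = sqrt(-605 + 243049*495) = sqrt(-605 + 120309255) = sqrt(120308650) = 5*sqrt(4812346)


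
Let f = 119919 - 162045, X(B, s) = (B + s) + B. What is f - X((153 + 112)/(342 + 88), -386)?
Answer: -1794873/43 ≈ -41741.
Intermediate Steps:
X(B, s) = s + 2*B
f = -42126
f - X((153 + 112)/(342 + 88), -386) = -42126 - (-386 + 2*((153 + 112)/(342 + 88))) = -42126 - (-386 + 2*(265/430)) = -42126 - (-386 + 2*(265*(1/430))) = -42126 - (-386 + 2*(53/86)) = -42126 - (-386 + 53/43) = -42126 - 1*(-16545/43) = -42126 + 16545/43 = -1794873/43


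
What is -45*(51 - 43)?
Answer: -360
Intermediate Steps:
-45*(51 - 43) = -45*8 = -360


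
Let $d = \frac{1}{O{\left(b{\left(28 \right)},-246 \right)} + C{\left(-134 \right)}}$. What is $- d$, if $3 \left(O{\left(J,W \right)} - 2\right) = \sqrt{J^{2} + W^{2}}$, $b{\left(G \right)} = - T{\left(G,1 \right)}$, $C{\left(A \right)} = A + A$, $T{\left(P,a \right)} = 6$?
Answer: $\frac{133}{32014} + \frac{29 \sqrt{2}}{32014} \approx 0.0054355$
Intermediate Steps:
$C{\left(A \right)} = 2 A$
$b{\left(G \right)} = -6$ ($b{\left(G \right)} = \left(-1\right) 6 = -6$)
$O{\left(J,W \right)} = 2 + \frac{\sqrt{J^{2} + W^{2}}}{3}$
$d = \frac{1}{-266 + 58 \sqrt{2}}$ ($d = \frac{1}{\left(2 + \frac{\sqrt{\left(-6\right)^{2} + \left(-246\right)^{2}}}{3}\right) + 2 \left(-134\right)} = \frac{1}{\left(2 + \frac{\sqrt{36 + 60516}}{3}\right) - 268} = \frac{1}{\left(2 + \frac{\sqrt{60552}}{3}\right) - 268} = \frac{1}{\left(2 + \frac{174 \sqrt{2}}{3}\right) - 268} = \frac{1}{\left(2 + 58 \sqrt{2}\right) - 268} = \frac{1}{-266 + 58 \sqrt{2}} \approx -0.0054355$)
$- d = - (- \frac{133}{32014} - \frac{29 \sqrt{2}}{32014}) = \frac{133}{32014} + \frac{29 \sqrt{2}}{32014}$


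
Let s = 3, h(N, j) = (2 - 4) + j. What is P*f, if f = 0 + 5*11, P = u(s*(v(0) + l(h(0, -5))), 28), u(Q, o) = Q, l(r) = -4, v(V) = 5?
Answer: 165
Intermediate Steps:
h(N, j) = -2 + j
P = 3 (P = 3*(5 - 4) = 3*1 = 3)
f = 55 (f = 0 + 55 = 55)
P*f = 3*55 = 165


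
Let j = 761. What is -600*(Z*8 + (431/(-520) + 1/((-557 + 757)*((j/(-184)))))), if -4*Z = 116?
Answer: 1382032641/9893 ≈ 1.3970e+5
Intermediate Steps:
Z = -29 (Z = -¼*116 = -29)
-600*(Z*8 + (431/(-520) + 1/((-557 + 757)*((j/(-184)))))) = -600*(-29*8 + (431/(-520) + 1/((-557 + 757)*((761/(-184)))))) = -600*(-232 + (431*(-1/520) + 1/(200*((761*(-1/184)))))) = -600*(-232 + (-431/520 + 1/(200*(-761/184)))) = -600*(-232 + (-431/520 + (1/200)*(-184/761))) = -600*(-232 + (-431/520 - 23/19025)) = -600*(-232 - 1642347/1978600) = -600*(-460677547/1978600) = 1382032641/9893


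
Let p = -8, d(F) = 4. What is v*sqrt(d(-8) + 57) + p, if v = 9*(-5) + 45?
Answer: -8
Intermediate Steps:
v = 0 (v = -45 + 45 = 0)
v*sqrt(d(-8) + 57) + p = 0*sqrt(4 + 57) - 8 = 0*sqrt(61) - 8 = 0 - 8 = -8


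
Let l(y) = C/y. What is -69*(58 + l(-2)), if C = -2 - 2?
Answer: -4140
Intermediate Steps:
C = -4
l(y) = -4/y
-69*(58 + l(-2)) = -69*(58 - 4/(-2)) = -69*(58 - 4*(-½)) = -69*(58 + 2) = -69*60 = -4140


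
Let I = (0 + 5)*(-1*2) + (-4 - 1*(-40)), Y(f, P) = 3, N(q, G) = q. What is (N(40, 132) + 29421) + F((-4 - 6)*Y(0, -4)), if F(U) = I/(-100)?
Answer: 1473037/50 ≈ 29461.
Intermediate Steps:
I = 26 (I = 5*(-2) + (-4 + 40) = -10 + 36 = 26)
F(U) = -13/50 (F(U) = 26/(-100) = 26*(-1/100) = -13/50)
(N(40, 132) + 29421) + F((-4 - 6)*Y(0, -4)) = (40 + 29421) - 13/50 = 29461 - 13/50 = 1473037/50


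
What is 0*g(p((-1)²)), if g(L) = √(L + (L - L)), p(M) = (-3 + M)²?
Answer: 0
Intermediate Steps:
g(L) = √L (g(L) = √(L + 0) = √L)
0*g(p((-1)²)) = 0*√((-3 + (-1)²)²) = 0*√((-3 + 1)²) = 0*√((-2)²) = 0*√4 = 0*2 = 0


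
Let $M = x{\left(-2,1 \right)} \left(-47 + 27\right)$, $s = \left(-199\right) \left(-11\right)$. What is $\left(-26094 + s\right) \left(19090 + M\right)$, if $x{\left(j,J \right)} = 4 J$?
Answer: $-454434050$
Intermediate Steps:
$s = 2189$
$M = -80$ ($M = 4 \cdot 1 \left(-47 + 27\right) = 4 \left(-20\right) = -80$)
$\left(-26094 + s\right) \left(19090 + M\right) = \left(-26094 + 2189\right) \left(19090 - 80\right) = \left(-23905\right) 19010 = -454434050$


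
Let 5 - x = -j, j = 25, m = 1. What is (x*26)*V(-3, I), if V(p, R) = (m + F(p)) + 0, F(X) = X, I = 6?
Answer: -1560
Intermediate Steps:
V(p, R) = 1 + p (V(p, R) = (1 + p) + 0 = 1 + p)
x = 30 (x = 5 - (-1)*25 = 5 - 1*(-25) = 5 + 25 = 30)
(x*26)*V(-3, I) = (30*26)*(1 - 3) = 780*(-2) = -1560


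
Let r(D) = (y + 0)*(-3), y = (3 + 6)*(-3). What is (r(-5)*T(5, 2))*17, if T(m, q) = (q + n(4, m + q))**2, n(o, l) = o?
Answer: 49572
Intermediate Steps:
y = -27 (y = 9*(-3) = -27)
T(m, q) = (4 + q)**2 (T(m, q) = (q + 4)**2 = (4 + q)**2)
r(D) = 81 (r(D) = (-27 + 0)*(-3) = -27*(-3) = 81)
(r(-5)*T(5, 2))*17 = (81*(4 + 2)**2)*17 = (81*6**2)*17 = (81*36)*17 = 2916*17 = 49572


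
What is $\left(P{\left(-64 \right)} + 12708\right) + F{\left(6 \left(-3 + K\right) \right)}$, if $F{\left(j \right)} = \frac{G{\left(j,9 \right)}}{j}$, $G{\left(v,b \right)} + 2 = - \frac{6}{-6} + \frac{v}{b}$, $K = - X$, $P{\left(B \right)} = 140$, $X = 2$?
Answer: $\frac{1156333}{90} \approx 12848.0$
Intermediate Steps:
$K = -2$ ($K = \left(-1\right) 2 = -2$)
$G{\left(v,b \right)} = -1 + \frac{v}{b}$ ($G{\left(v,b \right)} = -2 + \left(- \frac{6}{-6} + \frac{v}{b}\right) = -2 + \left(\left(-6\right) \left(- \frac{1}{6}\right) + \frac{v}{b}\right) = -2 + \left(1 + \frac{v}{b}\right) = -1 + \frac{v}{b}$)
$F{\left(j \right)} = \frac{-1 + \frac{j}{9}}{j}$ ($F{\left(j \right)} = \frac{\frac{1}{9} \left(j - 9\right)}{j} = \frac{\frac{1}{9} \left(-9 + j\right)}{j} = \frac{-1 + \frac{j}{9}}{j}$)
$\left(P{\left(-64 \right)} + 12708\right) + F{\left(6 \left(-3 + K\right) \right)} = \left(140 + 12708\right) + \frac{-9 + 6 \left(-3 - 2\right)}{9 \cdot 6 \left(-3 - 2\right)} = 12848 + \frac{-9 + 6 \left(-5\right)}{9 \cdot 6 \left(-5\right)} = 12848 + \frac{-9 - 30}{9 \left(-30\right)} = 12848 + \frac{1}{9} \left(- \frac{1}{30}\right) \left(-39\right) = 12848 + \frac{13}{90} = \frac{1156333}{90}$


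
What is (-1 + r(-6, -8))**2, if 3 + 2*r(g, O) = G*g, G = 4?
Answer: 841/4 ≈ 210.25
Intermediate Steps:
r(g, O) = -3/2 + 2*g (r(g, O) = -3/2 + (4*g)/2 = -3/2 + 2*g)
(-1 + r(-6, -8))**2 = (-1 + (-3/2 + 2*(-6)))**2 = (-1 + (-3/2 - 12))**2 = (-1 - 27/2)**2 = (-29/2)**2 = 841/4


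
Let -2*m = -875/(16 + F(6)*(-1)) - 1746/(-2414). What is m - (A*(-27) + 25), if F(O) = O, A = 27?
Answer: 3608391/4828 ≈ 747.39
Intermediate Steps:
m = 209479/4828 (m = -(-875/(16 + 6*(-1)) - 1746/(-2414))/2 = -(-875/(16 - 6) - 1746*(-1/2414))/2 = -(-875/10 + 873/1207)/2 = -(-875*1/10 + 873/1207)/2 = -(-175/2 + 873/1207)/2 = -1/2*(-209479/2414) = 209479/4828 ≈ 43.388)
m - (A*(-27) + 25) = 209479/4828 - (27*(-27) + 25) = 209479/4828 - (-729 + 25) = 209479/4828 - 1*(-704) = 209479/4828 + 704 = 3608391/4828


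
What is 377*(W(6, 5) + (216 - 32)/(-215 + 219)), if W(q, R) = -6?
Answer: 15080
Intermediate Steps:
377*(W(6, 5) + (216 - 32)/(-215 + 219)) = 377*(-6 + (216 - 32)/(-215 + 219)) = 377*(-6 + 184/4) = 377*(-6 + 184*(¼)) = 377*(-6 + 46) = 377*40 = 15080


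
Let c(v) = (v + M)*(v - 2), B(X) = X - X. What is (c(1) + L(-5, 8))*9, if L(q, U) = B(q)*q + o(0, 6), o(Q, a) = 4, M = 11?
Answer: -72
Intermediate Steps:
B(X) = 0
c(v) = (-2 + v)*(11 + v) (c(v) = (v + 11)*(v - 2) = (11 + v)*(-2 + v) = (-2 + v)*(11 + v))
L(q, U) = 4 (L(q, U) = 0*q + 4 = 0 + 4 = 4)
(c(1) + L(-5, 8))*9 = ((-22 + 1² + 9*1) + 4)*9 = ((-22 + 1 + 9) + 4)*9 = (-12 + 4)*9 = -8*9 = -72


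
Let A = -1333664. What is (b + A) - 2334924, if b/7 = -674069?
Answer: -8387071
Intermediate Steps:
b = -4718483 (b = 7*(-674069) = -4718483)
(b + A) - 2334924 = (-4718483 - 1333664) - 2334924 = -6052147 - 2334924 = -8387071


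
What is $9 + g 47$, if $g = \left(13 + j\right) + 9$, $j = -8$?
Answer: $667$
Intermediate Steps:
$g = 14$ ($g = \left(13 - 8\right) + 9 = 5 + 9 = 14$)
$9 + g 47 = 9 + 14 \cdot 47 = 9 + 658 = 667$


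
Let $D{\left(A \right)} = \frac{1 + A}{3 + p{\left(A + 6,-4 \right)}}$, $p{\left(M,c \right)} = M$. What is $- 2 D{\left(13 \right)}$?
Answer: $- \frac{14}{11} \approx -1.2727$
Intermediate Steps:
$D{\left(A \right)} = \frac{1 + A}{9 + A}$ ($D{\left(A \right)} = \frac{1 + A}{3 + \left(A + 6\right)} = \frac{1 + A}{3 + \left(6 + A\right)} = \frac{1 + A}{9 + A}$)
$- 2 D{\left(13 \right)} = - 2 \frac{1 + 13}{9 + 13} = - 2 \cdot \frac{1}{22} \cdot 14 = \left(-2\right) \frac{7}{11} = - \frac{14}{11}$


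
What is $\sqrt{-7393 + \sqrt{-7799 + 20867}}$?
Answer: $\sqrt{-7393 + 66 \sqrt{3}} \approx 85.315 i$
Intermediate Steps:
$\sqrt{-7393 + \sqrt{-7799 + 20867}} = \sqrt{-7393 + \sqrt{13068}} = \sqrt{-7393 + 66 \sqrt{3}}$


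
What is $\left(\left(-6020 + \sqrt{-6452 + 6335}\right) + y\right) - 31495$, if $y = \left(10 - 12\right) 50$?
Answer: $-37615 + 3 i \sqrt{13} \approx -37615.0 + 10.817 i$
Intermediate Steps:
$y = -100$ ($y = \left(10 - 12\right) 50 = \left(-2\right) 50 = -100$)
$\left(\left(-6020 + \sqrt{-6452 + 6335}\right) + y\right) - 31495 = \left(\left(-6020 + \sqrt{-6452 + 6335}\right) - 100\right) - 31495 = \left(\left(-6020 + \sqrt{-117}\right) - 100\right) - 31495 = \left(\left(-6020 + 3 i \sqrt{13}\right) - 100\right) - 31495 = \left(-6120 + 3 i \sqrt{13}\right) - 31495 = -37615 + 3 i \sqrt{13}$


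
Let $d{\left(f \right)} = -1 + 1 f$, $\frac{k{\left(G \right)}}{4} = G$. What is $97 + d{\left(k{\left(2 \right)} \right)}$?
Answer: $104$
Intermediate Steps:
$k{\left(G \right)} = 4 G$
$d{\left(f \right)} = -1 + f$
$97 + d{\left(k{\left(2 \right)} \right)} = 97 + \left(-1 + 4 \cdot 2\right) = 97 + \left(-1 + 8\right) = 97 + 7 = 104$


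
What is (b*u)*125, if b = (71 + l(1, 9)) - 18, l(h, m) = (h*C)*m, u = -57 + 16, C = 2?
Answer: -363875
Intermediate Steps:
u = -41
l(h, m) = 2*h*m (l(h, m) = (h*2)*m = (2*h)*m = 2*h*m)
b = 71 (b = (71 + 2*1*9) - 18 = (71 + 18) - 18 = 89 - 18 = 71)
(b*u)*125 = (71*(-41))*125 = -2911*125 = -363875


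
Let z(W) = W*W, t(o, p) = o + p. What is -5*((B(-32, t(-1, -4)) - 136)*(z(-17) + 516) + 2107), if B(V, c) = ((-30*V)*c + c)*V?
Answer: -618347135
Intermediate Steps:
B(V, c) = V*(c - 30*V*c) (B(V, c) = (-30*V*c + c)*V = (c - 30*V*c)*V = V*(c - 30*V*c))
z(W) = W**2
-5*((B(-32, t(-1, -4)) - 136)*(z(-17) + 516) + 2107) = -5*((-32*(-1 - 4)*(1 - 30*(-32)) - 136)*((-17)**2 + 516) + 2107) = -5*((-32*(-5)*(1 + 960) - 136)*(289 + 516) + 2107) = -5*((-32*(-5)*961 - 136)*805 + 2107) = -5*((153760 - 136)*805 + 2107) = -5*(153624*805 + 2107) = -5*(123667320 + 2107) = -5*123669427 = -618347135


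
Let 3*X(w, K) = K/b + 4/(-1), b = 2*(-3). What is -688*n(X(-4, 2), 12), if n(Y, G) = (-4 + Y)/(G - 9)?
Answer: 33712/27 ≈ 1248.6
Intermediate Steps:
b = -6
X(w, K) = -4/3 - K/18 (X(w, K) = (K/(-6) + 4/(-1))/3 = (K*(-1/6) + 4*(-1))/3 = (-K/6 - 4)/3 = (-4 - K/6)/3 = -4/3 - K/18)
n(Y, G) = (-4 + Y)/(-9 + G)
-688*n(X(-4, 2), 12) = -688*(-4 + (-4/3 - 1/18*2))/(-9 + 12) = -688*(-4 + (-4/3 - 1/9))/3 = -688*(-4 - 13/9)/3 = -688*(-49)/(3*9) = -688*(-49/27) = 33712/27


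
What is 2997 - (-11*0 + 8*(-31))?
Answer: 3245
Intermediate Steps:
2997 - (-11*0 + 8*(-31)) = 2997 - (0 - 248) = 2997 - 1*(-248) = 2997 + 248 = 3245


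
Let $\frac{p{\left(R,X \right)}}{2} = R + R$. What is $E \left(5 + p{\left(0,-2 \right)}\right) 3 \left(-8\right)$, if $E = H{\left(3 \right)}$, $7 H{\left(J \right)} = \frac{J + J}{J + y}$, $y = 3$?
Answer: $- \frac{120}{7} \approx -17.143$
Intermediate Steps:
$p{\left(R,X \right)} = 4 R$ ($p{\left(R,X \right)} = 2 \left(R + R\right) = 2 \cdot 2 R = 4 R$)
$H{\left(J \right)} = \frac{2 J}{7 \left(3 + J\right)}$ ($H{\left(J \right)} = \frac{\left(J + J\right) \frac{1}{J + 3}}{7} = \frac{2 J \frac{1}{3 + J}}{7} = \frac{2 J}{7 \left(3 + J\right)}$)
$E = \frac{1}{7}$ ($E = \frac{2}{7} \cdot 3 \frac{1}{3 + 3} = \frac{2}{7} \cdot 3 \cdot \frac{1}{6} = \frac{1}{7} \approx 0.14286$)
$E \left(5 + p{\left(0,-2 \right)}\right) 3 \left(-8\right) = \frac{\left(5 + 4 \cdot 0\right) 3}{7} \left(-8\right) = \frac{\left(5 + 0\right) 3}{7} \left(-8\right) = \frac{5 \cdot 3}{7} \left(-8\right) = \frac{1}{7} \cdot 15 \left(-8\right) = \frac{15}{7} \left(-8\right) = - \frac{120}{7}$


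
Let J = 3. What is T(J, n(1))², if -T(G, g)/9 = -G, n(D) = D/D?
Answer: 729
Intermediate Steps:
n(D) = 1
T(G, g) = 9*G (T(G, g) = -(-9)*G = 9*G)
T(J, n(1))² = (9*3)² = 27² = 729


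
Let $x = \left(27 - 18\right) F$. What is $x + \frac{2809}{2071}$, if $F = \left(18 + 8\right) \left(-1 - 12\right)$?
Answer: $- \frac{6297173}{2071} \approx -3040.6$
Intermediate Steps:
$F = -338$ ($F = 26 \left(-13\right) = -338$)
$x = -3042$ ($x = \left(27 - 18\right) \left(-338\right) = 9 \left(-338\right) = -3042$)
$x + \frac{2809}{2071} = -3042 + \frac{2809}{2071} = - \frac{6297173}{2071}$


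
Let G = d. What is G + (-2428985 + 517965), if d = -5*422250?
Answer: -4022270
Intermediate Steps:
d = -2111250
G = -2111250
G + (-2428985 + 517965) = -2111250 + (-2428985 + 517965) = -2111250 - 1911020 = -4022270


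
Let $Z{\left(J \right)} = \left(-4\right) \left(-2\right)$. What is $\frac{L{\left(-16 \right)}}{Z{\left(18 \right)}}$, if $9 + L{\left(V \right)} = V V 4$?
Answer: $\frac{1015}{8} \approx 126.88$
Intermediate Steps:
$Z{\left(J \right)} = 8$
$L{\left(V \right)} = -9 + 4 V^{2}$ ($L{\left(V \right)} = -9 + V V 4 = -9 + V^{2} \cdot 4 = -9 + 4 V^{2}$)
$\frac{L{\left(-16 \right)}}{Z{\left(18 \right)}} = \frac{-9 + 4 \left(-16\right)^{2}}{8} = \left(-9 + 4 \cdot 256\right) \frac{1}{8} = \left(-9 + 1024\right) \frac{1}{8} = 1015 \cdot \frac{1}{8} = \frac{1015}{8}$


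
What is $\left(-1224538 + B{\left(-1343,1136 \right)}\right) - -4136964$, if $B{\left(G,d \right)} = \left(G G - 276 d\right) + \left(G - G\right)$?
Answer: $4402539$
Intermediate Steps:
$B{\left(G,d \right)} = G^{2} - 276 d$ ($B{\left(G,d \right)} = \left(G^{2} - 276 d\right) + 0 = G^{2} - 276 d$)
$\left(-1224538 + B{\left(-1343,1136 \right)}\right) - -4136964 = \left(-1224538 + \left(\left(-1343\right)^{2} - 313536\right)\right) - -4136964 = \left(-1224538 + \left(1803649 - 313536\right)\right) + 4136964 = \left(-1224538 + 1490113\right) + 4136964 = 265575 + 4136964 = 4402539$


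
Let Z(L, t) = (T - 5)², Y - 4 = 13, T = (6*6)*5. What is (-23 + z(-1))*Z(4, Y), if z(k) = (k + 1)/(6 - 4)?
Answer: -704375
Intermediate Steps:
T = 180 (T = 36*5 = 180)
Y = 17 (Y = 4 + 13 = 17)
Z(L, t) = 30625 (Z(L, t) = (180 - 5)² = 175² = 30625)
z(k) = ½ + k/2 (z(k) = (1 + k)/2 = (1 + k)*(½) = ½ + k/2)
(-23 + z(-1))*Z(4, Y) = (-23 + (½ + (½)*(-1)))*30625 = (-23 + (½ - ½))*30625 = (-23 + 0)*30625 = -23*30625 = -704375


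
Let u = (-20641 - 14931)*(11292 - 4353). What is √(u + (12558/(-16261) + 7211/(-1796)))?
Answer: I*√2030488810074900283/90698 ≈ 15711.0*I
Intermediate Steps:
u = -246834108 (u = -35572*6939 = -246834108)
√(u + (12558/(-16261) + 7211/(-1796))) = √(-246834108 + (12558/(-16261) + 7211/(-1796))) = √(-246834108 + (12558*(-1/16261) + 7211*(-1/1796))) = √(-246834108 + (-78/101 - 7211/1796)) = √(-246834108 - 868399/181396) = √(-44774720723167/181396) = I*√2030488810074900283/90698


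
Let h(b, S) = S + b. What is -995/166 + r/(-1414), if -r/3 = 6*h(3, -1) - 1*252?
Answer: -763225/117362 ≈ -6.5032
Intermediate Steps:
r = 720 (r = -3*(6*(-1 + 3) - 1*252) = -3*(6*2 - 252) = -3*(12 - 252) = -3*(-240) = 720)
-995/166 + r/(-1414) = -995/166 + 720/(-1414) = -995*1/166 + 720*(-1/1414) = -995/166 - 360/707 = -763225/117362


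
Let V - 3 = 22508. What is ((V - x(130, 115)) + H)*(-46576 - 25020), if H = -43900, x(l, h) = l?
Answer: 1540674324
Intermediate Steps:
V = 22511 (V = 3 + 22508 = 22511)
((V - x(130, 115)) + H)*(-46576 - 25020) = ((22511 - 1*130) - 43900)*(-46576 - 25020) = ((22511 - 130) - 43900)*(-71596) = (22381 - 43900)*(-71596) = -21519*(-71596) = 1540674324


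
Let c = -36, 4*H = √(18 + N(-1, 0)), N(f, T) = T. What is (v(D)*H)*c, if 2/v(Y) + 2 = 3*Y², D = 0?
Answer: 27*√2 ≈ 38.184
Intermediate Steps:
v(Y) = 2/(-2 + 3*Y²)
H = 3*√2/4 (H = √(18 + 0)/4 = √18/4 = (3*√2)/4 = 3*√2/4 ≈ 1.0607)
(v(D)*H)*c = ((2/(-2 + 3*0²))*(3*√2/4))*(-36) = ((2/(-2 + 3*0))*(3*√2/4))*(-36) = ((2/(-2 + 0))*(3*√2/4))*(-36) = ((2/(-2))*(3*√2/4))*(-36) = ((2*(-½))*(3*√2/4))*(-36) = -3*√2/4*(-36) = 27*√2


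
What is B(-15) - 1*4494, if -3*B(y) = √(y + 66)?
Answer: -4494 - √51/3 ≈ -4496.4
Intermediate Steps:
B(y) = -√(66 + y)/3 (B(y) = -√(y + 66)/3 = -√(66 + y)/3)
B(-15) - 1*4494 = -√(66 - 15)/3 - 1*4494 = -√51/3 - 4494 = -4494 - √51/3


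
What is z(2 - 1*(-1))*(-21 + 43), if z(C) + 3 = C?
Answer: 0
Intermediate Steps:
z(C) = -3 + C
z(2 - 1*(-1))*(-21 + 43) = (-3 + (2 - 1*(-1)))*(-21 + 43) = (-3 + (2 + 1))*22 = (-3 + 3)*22 = 0*22 = 0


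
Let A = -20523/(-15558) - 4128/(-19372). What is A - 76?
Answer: -1870317733/25115798 ≈ -74.468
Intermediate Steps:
A = 38482915/25115798 (A = -20523*(-1/15558) - 4128*(-1/19372) = 6841/5186 + 1032/4843 = 38482915/25115798 ≈ 1.5322)
A - 76 = 38482915/25115798 - 76 = -1870317733/25115798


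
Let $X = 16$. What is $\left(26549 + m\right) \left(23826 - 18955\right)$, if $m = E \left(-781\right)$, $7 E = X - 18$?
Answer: $\frac{912849755}{7} \approx 1.3041 \cdot 10^{8}$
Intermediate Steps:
$E = - \frac{2}{7}$ ($E = \frac{16 - 18}{7} = \frac{1}{7} \left(-2\right) = - \frac{2}{7} \approx -0.28571$)
$m = \frac{1562}{7}$ ($m = \left(- \frac{2}{7}\right) \left(-781\right) = \frac{1562}{7} \approx 223.14$)
$\left(26549 + m\right) \left(23826 - 18955\right) = \left(26549 + \frac{1562}{7}\right) \left(23826 - 18955\right) = \frac{187405}{7} \cdot 4871 = \frac{912849755}{7}$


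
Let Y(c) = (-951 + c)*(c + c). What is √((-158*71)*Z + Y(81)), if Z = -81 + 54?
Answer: 3*√17994 ≈ 402.43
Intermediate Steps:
Z = -27
Y(c) = 2*c*(-951 + c) (Y(c) = (-951 + c)*(2*c) = 2*c*(-951 + c))
√((-158*71)*Z + Y(81)) = √(-158*71*(-27) + 2*81*(-951 + 81)) = √(-11218*(-27) + 2*81*(-870)) = √(302886 - 140940) = √161946 = 3*√17994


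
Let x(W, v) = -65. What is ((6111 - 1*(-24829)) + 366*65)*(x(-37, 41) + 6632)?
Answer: 359411910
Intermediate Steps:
((6111 - 1*(-24829)) + 366*65)*(x(-37, 41) + 6632) = ((6111 - 1*(-24829)) + 366*65)*(-65 + 6632) = ((6111 + 24829) + 23790)*6567 = (30940 + 23790)*6567 = 54730*6567 = 359411910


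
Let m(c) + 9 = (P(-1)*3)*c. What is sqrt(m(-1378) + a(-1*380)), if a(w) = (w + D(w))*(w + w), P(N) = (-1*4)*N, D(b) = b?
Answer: 101*sqrt(55) ≈ 749.04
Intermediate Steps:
P(N) = -4*N
a(w) = 4*w**2 (a(w) = (w + w)*(w + w) = (2*w)*(2*w) = 4*w**2)
m(c) = -9 + 12*c (m(c) = -9 + (-4*(-1)*3)*c = -9 + (4*3)*c = -9 + 12*c)
sqrt(m(-1378) + a(-1*380)) = sqrt((-9 + 12*(-1378)) + 4*(-1*380)**2) = sqrt((-9 - 16536) + 4*(-380)**2) = sqrt(-16545 + 4*144400) = sqrt(-16545 + 577600) = sqrt(561055) = 101*sqrt(55)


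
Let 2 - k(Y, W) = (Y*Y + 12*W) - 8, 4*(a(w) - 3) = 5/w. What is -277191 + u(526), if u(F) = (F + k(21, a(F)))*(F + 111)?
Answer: -126043363/526 ≈ -2.3963e+5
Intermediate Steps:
a(w) = 3 + 5/(4*w) (a(w) = 3 + (5/w)/4 = 3 + 5/(4*w))
k(Y, W) = 10 - Y**2 - 12*W (k(Y, W) = 2 - ((Y*Y + 12*W) - 8) = 2 - ((Y**2 + 12*W) - 8) = 2 - (-8 + Y**2 + 12*W) = 2 + (8 - Y**2 - 12*W) = 10 - Y**2 - 12*W)
u(F) = (111 + F)*(-467 + F - 15/F) (u(F) = (F + (10 - 1*21**2 - 12*(3 + 5/(4*F))))*(F + 111) = (F + (10 - 1*441 + (-36 - 15/F)))*(111 + F) = (F + (10 - 441 + (-36 - 15/F)))*(111 + F) = (F + (-467 - 15/F))*(111 + F) = (-467 + F - 15/F)*(111 + F) = (111 + F)*(-467 + F - 15/F))
-277191 + u(526) = -277191 + (-51852 + 526**2 - 1665/526 - 356*526) = -277191 + (-51852 + 276676 - 1665*1/526 - 187256) = -277191 + (-51852 + 276676 - 1665/526 - 187256) = -277191 + 19759103/526 = -126043363/526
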